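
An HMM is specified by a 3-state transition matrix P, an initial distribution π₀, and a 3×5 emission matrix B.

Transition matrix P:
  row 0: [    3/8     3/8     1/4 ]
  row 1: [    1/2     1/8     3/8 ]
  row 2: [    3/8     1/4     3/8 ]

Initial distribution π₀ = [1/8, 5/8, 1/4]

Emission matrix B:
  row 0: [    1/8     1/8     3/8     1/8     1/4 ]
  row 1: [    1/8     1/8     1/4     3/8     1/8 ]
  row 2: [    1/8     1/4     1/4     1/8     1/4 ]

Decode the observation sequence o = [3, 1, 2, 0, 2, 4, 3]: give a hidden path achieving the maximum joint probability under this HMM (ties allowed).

path = [1, 2, 0, 1, 0, 0, 1]

t=0: δ = [1.562e-02, 2.344e-01, 3.125e-02]  (obs o_0=3)
t=1: δ = [1.465e-02, 3.662e-03, 2.197e-02]  ψ = [1, 1, 1]  (obs o_1=1)
t=2: δ = [3.090e-03, 1.373e-03, 2.060e-03]  ψ = [2, 0, 2]  (obs o_2=2)
t=3: δ = [1.448e-04, 1.448e-04, 9.656e-05]  ψ = [0, 0, 0]  (obs o_3=0)
t=4: δ = [2.716e-05, 1.358e-05, 1.358e-05]  ψ = [1, 0, 1]  (obs o_4=2)
t=5: δ = [2.546e-06, 1.273e-06, 1.697e-06]  ψ = [0, 0, 0]  (obs o_5=4)
t=6: δ = [1.193e-07, 3.580e-07, 7.956e-08]  ψ = [0, 0, 0]  (obs o_6=3)
backtrack: best end state = 1; path = [1, 2, 0, 1, 0, 0, 1]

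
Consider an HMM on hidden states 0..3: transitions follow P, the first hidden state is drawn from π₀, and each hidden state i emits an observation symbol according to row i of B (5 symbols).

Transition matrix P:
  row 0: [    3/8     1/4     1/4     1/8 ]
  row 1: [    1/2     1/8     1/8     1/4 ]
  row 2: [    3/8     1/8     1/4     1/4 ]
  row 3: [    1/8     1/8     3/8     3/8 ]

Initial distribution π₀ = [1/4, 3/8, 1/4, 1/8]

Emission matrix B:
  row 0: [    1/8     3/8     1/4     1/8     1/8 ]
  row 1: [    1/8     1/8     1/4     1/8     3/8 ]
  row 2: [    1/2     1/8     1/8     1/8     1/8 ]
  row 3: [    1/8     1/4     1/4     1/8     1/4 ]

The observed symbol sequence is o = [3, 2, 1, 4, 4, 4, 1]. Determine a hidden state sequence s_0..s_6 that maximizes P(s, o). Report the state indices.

path = [1, 0, 0, 1, 0, 1, 0]

t=0: δ = [3.125e-02, 4.688e-02, 3.125e-02, 1.562e-02]  (obs o_0=3)
t=1: δ = [5.859e-03, 1.953e-03, 9.766e-04, 2.930e-03]  ψ = [1, 0, 0, 1]  (obs o_1=2)
t=2: δ = [8.240e-04, 1.831e-04, 1.831e-04, 2.747e-04]  ψ = [0, 0, 0, 3]  (obs o_2=1)
t=3: δ = [3.862e-05, 7.725e-05, 2.575e-05, 2.575e-05]  ψ = [0, 0, 0, 0]  (obs o_3=4)
t=4: δ = [4.828e-06, 3.621e-06, 1.207e-06, 4.828e-06]  ψ = [1, 0, 0, 1]  (obs o_4=4)
t=5: δ = [2.263e-07, 4.526e-07, 2.263e-07, 4.526e-07]  ψ = [0, 0, 3, 3]  (obs o_5=4)
t=6: δ = [8.487e-08, 7.072e-09, 2.122e-08, 4.243e-08]  ψ = [1, 0, 3, 3]  (obs o_6=1)
backtrack: best end state = 0; path = [1, 0, 0, 1, 0, 1, 0]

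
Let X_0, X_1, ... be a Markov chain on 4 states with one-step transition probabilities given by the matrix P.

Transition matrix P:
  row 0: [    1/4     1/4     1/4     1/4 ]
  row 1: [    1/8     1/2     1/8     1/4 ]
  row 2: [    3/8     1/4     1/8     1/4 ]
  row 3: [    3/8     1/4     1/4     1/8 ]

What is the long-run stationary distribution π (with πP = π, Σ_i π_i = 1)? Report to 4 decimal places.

Balance equations π_j = Σ_i π_i·P[i][j]:
  π_0 = 1/4·π_0 + 1/8·π_1 + 3/8·π_2 + 3/8·π_3
  π_1 = 1/4·π_0 + 1/2·π_1 + 1/4·π_2 + 1/4·π_3
  π_2 = 1/4·π_0 + 1/8·π_1 + 1/8·π_2 + 1/4·π_3
  normalize: π_0 + π_1 + π_2 + π_3 = 1
Solving the linear system gives exactly π = [7/27, 1/3, 5/27, 2/9].

π = [0.2593, 0.3333, 0.1852, 0.2222]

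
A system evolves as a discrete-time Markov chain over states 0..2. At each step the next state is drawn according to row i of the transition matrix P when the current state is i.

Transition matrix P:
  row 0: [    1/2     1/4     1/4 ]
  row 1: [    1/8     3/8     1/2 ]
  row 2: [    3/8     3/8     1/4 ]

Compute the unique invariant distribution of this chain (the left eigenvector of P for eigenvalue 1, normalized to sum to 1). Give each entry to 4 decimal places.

Balance equations π_j = Σ_i π_i·P[i][j]:
  π_0 = 1/2·π_0 + 1/8·π_1 + 3/8·π_2
  π_1 = 1/4·π_0 + 3/8·π_1 + 3/8·π_2
  normalize: π_0 + π_1 + π_2 = 1
Solving the linear system gives exactly π = [1/3, 1/3, 1/3].

π = [0.3333, 0.3333, 0.3333]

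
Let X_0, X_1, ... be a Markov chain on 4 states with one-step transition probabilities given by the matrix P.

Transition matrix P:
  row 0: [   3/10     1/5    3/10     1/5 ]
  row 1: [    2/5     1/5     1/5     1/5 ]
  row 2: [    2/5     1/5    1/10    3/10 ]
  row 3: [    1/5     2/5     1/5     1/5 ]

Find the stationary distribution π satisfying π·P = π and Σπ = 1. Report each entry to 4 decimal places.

Balance equations π_j = Σ_i π_i·P[i][j]:
  π_0 = 3/10·π_0 + 2/5·π_1 + 2/5·π_2 + 1/5·π_3
  π_1 = 1/5·π_0 + 1/5·π_1 + 1/5·π_2 + 2/5·π_3
  π_2 = 3/10·π_0 + 1/5·π_1 + 1/10·π_2 + 1/5·π_3
  normalize: π_0 + π_1 + π_2 + π_3 = 1
Solving the linear system gives exactly π = [98/303, 74/303, 64/303, 67/303].

π = [0.3234, 0.2442, 0.2112, 0.2211]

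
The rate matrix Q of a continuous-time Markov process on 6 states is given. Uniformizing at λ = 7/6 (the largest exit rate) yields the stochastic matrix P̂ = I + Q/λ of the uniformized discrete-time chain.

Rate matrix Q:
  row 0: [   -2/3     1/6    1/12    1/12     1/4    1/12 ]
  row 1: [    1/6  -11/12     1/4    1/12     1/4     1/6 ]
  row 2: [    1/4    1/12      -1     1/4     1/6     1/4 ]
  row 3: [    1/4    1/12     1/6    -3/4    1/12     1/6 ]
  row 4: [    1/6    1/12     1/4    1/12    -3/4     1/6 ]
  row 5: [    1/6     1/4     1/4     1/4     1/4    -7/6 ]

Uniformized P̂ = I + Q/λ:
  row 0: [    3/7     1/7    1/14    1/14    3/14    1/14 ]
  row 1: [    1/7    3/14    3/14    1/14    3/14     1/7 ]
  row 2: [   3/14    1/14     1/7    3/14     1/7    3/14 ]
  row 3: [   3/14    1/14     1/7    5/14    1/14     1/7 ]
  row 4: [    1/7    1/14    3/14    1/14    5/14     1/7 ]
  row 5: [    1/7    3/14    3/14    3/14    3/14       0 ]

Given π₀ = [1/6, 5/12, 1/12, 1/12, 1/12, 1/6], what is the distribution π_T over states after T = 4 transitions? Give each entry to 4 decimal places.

π = [0.2308, 0.1226, 0.1590, 0.1560, 0.2108, 0.1207]

t=0: π = [0.1667, 0.4167, 0.0833, 0.0833, 0.0833, 0.1667]
t=1: π = [0.2024, 0.1667, 0.1786, 0.1310, 0.2083, 0.1131]
t=2: π = [0.2228, 0.1259, 0.1633, 0.1505, 0.2126, 0.1250]
t=3: π = [0.2289, 0.1232, 0.1600, 0.1556, 0.2115, 0.1207]
t=4: π = [0.2308, 0.1226, 0.1590, 0.1560, 0.2108, 0.1207]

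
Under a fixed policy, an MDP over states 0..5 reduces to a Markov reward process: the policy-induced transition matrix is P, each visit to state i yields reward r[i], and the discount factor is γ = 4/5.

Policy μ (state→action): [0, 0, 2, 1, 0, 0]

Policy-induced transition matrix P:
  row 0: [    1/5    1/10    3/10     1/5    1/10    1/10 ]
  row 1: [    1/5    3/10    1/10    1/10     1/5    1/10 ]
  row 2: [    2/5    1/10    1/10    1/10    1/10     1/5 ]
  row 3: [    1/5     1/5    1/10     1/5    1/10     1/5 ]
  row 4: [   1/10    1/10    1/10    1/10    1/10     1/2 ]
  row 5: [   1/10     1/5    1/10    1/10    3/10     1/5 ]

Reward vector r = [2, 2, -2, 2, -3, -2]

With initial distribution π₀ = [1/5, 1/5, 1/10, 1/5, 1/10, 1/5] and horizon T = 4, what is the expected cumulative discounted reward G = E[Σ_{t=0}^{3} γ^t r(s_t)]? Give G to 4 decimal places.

t=0: π = [0.2000, 0.2000, 0.1000, 0.2000, 0.1000, 0.2000], E[r] = 0.3000, γ^t·E[r] = 0.300000, running G = 0.300000
t=1: π = [0.1900, 0.1800, 0.1400, 0.1400, 0.1600, 0.1900], E[r] = -0.1200, γ^t·E[r] = -0.096000, running G = 0.204000
t=2: π = [0.1930, 0.1690, 0.1380, 0.1330, 0.1560, 0.2110], E[r] = -0.1760, γ^t·E[r] = -0.112640, running G = 0.091360
t=3: π = [0.1909, 0.1682, 0.1386, 0.1326, 0.1591, 0.2106], E[r] = -0.1923, γ^t·E[r] = -0.098458, running G = -0.007098

G = -0.0071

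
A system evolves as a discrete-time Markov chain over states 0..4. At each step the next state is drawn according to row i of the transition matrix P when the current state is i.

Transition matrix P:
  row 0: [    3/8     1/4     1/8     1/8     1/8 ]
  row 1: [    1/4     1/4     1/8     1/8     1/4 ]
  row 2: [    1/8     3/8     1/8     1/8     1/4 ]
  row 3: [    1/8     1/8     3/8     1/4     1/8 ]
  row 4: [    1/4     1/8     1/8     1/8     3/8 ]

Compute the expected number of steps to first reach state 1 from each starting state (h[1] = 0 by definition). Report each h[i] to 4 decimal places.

h = [4.3850, 0.0000, 3.9282, 4.8809, 5.1158]

First-step conditioning: h[1] = 0; for i ≠ 1, h[i] = 1 + Σ_k P[i][k]·h[k].
  h[0] = 1 + 3/8·h[0] + 1/8·h[2] + 1/8·h[3] + 1/8·h[4]
  h[2] = 1 + 1/8·h[0] + 1/8·h[2] + 1/8·h[3] + 1/4·h[4]
  h[3] = 1 + 1/8·h[0] + 3/8·h[2] + 1/4·h[3] + 1/8·h[4]
  h[4] = 1 + 1/4·h[0] + 1/8·h[2] + 1/8·h[3] + 3/8·h[4]
Solving the 4×4 linear system over states ≠ 1 gives exactly h = [2688/613, 0, 2408/613, 2992/613, 3136/613] (h[1] = 0 is the target).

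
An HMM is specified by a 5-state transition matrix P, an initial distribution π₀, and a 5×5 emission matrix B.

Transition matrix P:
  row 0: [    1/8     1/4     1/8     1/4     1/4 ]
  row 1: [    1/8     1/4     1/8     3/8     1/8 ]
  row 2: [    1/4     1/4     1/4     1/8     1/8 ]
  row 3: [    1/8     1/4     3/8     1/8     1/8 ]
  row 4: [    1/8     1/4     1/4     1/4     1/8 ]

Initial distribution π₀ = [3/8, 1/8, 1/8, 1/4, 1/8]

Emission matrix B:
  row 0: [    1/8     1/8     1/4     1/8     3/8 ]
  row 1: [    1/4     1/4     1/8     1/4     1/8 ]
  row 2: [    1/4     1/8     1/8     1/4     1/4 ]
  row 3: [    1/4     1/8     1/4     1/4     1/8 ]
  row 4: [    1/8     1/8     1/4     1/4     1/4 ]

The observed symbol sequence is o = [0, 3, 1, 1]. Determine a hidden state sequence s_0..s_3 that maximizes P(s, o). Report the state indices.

path = [3, 2, 1, 1]

t=0: δ = [4.688e-02, 3.125e-02, 3.125e-02, 6.250e-02, 1.562e-02]  (obs o_0=0)
t=1: δ = [9.766e-04, 3.906e-03, 5.859e-03, 2.930e-03, 2.930e-03]  ψ = [2, 3, 3, 0, 0]  (obs o_1=3)
t=2: δ = [1.831e-04, 3.662e-04, 1.831e-04, 1.831e-04, 9.155e-05]  ψ = [2, 2, 2, 1, 2]  (obs o_2=1)
t=3: δ = [5.722e-06, 2.289e-05, 8.583e-06, 1.717e-05, 5.722e-06]  ψ = [1, 1, 3, 1, 0]  (obs o_3=1)
backtrack: best end state = 1; path = [3, 2, 1, 1]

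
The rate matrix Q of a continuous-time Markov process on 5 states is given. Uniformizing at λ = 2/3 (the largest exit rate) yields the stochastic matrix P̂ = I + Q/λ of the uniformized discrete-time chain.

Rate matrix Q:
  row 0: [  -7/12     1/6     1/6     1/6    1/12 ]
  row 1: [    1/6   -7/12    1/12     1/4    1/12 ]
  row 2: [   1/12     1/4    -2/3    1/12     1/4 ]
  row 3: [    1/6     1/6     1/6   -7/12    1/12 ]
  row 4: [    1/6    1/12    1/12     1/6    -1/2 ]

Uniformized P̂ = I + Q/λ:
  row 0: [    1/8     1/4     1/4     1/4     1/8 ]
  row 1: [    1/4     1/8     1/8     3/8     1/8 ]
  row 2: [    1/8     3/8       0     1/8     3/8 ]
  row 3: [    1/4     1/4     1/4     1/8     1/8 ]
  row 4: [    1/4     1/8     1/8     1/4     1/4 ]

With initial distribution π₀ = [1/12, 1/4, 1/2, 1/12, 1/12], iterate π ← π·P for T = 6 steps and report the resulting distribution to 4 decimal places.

t=0: π = [0.0833, 0.2500, 0.5000, 0.0833, 0.0833]
t=1: π = [0.1771, 0.2708, 0.0833, 0.2083, 0.2604]
t=2: π = [0.2174, 0.1940, 0.1628, 0.2474, 0.1784]
t=3: π = [0.2025, 0.2238, 0.1628, 0.2230, 0.1880]
t=4: π = [0.2043, 0.2189, 0.1578, 0.2298, 0.1892]
t=5: π = [0.2047, 0.2187, 0.1595, 0.2289, 0.1881]
t=6: π = [0.2045, 0.2191, 0.1593, 0.2288, 0.1884]

π = [0.2045, 0.2191, 0.1593, 0.2288, 0.1884]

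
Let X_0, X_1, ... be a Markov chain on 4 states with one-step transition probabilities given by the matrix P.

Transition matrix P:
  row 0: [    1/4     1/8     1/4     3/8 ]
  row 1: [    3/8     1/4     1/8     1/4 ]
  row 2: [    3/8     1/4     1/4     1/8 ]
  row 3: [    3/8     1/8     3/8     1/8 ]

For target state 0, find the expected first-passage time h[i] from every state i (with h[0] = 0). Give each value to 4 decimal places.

First-step conditioning: h[0] = 0; for i ≠ 0, h[i] = 1 + Σ_k P[i][k]·h[k].
  h[1] = 1 + 1/4·h[1] + 1/8·h[2] + 1/4·h[3]
  h[2] = 1 + 1/4·h[1] + 1/4·h[2] + 1/8·h[3]
  h[3] = 1 + 1/8·h[1] + 3/8·h[2] + 1/8·h[3]
Solving the 3×3 linear system over states ≠ 0 gives exactly h = [0, 8/3, 8/3, 8/3] (h[0] = 0 is the target).

h = [0.0000, 2.6667, 2.6667, 2.6667]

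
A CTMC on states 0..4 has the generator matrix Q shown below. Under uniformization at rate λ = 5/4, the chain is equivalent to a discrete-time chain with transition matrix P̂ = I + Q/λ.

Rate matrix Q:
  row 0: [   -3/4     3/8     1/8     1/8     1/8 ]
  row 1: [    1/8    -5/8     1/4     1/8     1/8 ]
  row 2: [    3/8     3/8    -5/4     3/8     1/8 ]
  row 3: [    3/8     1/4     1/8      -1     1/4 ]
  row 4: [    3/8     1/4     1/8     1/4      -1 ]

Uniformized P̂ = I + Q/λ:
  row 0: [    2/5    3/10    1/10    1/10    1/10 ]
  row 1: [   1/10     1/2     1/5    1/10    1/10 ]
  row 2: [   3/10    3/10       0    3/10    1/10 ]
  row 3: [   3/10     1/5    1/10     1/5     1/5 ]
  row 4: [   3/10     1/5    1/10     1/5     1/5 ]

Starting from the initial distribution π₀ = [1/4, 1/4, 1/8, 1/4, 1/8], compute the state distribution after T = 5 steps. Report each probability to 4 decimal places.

t=0: π = [0.2500, 0.2500, 0.1250, 0.2500, 0.1250]
t=1: π = [0.2750, 0.3125, 0.1125, 0.1625, 0.1375]
t=2: π = [0.2650, 0.3325, 0.1200, 0.1525, 0.1300]
t=3: π = [0.2600, 0.3383, 0.1213, 0.1523, 0.1283]
t=4: π = [0.2584, 0.3396, 0.1217, 0.1523, 0.1281]
t=5: π = [0.2579, 0.3399, 0.1218, 0.1524, 0.1280]

π = [0.2579, 0.3399, 0.1218, 0.1524, 0.1280]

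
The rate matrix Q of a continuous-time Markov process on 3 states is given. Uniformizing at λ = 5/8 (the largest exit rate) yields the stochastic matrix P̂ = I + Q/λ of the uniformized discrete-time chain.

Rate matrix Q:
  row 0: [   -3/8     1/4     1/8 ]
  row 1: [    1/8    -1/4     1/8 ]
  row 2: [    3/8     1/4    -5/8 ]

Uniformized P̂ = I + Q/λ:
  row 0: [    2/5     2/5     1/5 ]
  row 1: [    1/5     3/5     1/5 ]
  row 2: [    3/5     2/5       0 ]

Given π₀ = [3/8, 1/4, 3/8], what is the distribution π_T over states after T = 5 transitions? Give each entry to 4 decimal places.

π = [0.3335, 0.4999, 0.1666]

t=0: π = [0.3750, 0.2500, 0.3750]
t=1: π = [0.4250, 0.4500, 0.1250]
t=2: π = [0.3350, 0.4900, 0.1750]
t=3: π = [0.3370, 0.4980, 0.1650]
t=4: π = [0.3334, 0.4996, 0.1670]
t=5: π = [0.3335, 0.4999, 0.1666]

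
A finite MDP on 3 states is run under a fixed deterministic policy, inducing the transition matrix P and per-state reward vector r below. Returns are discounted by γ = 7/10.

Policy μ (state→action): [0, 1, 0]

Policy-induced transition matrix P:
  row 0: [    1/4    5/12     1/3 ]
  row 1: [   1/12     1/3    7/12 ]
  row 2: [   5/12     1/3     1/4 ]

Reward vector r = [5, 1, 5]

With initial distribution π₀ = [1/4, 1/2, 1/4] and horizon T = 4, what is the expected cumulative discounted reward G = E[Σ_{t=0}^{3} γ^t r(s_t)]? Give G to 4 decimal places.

t=0: π = [0.2500, 0.5000, 0.2500], E[r] = 3.0000, γ^t·E[r] = 3.000000, running G = 3.000000
t=1: π = [0.2083, 0.3542, 0.4375], E[r] = 3.5833, γ^t·E[r] = 2.508333, running G = 5.508333
t=2: π = [0.2639, 0.3507, 0.3854], E[r] = 3.5972, γ^t·E[r] = 1.762639, running G = 7.270972
t=3: π = [0.2558, 0.3553, 0.3889], E[r] = 3.5787, γ^t·E[r] = 1.227495, running G = 8.498468

G = 8.4985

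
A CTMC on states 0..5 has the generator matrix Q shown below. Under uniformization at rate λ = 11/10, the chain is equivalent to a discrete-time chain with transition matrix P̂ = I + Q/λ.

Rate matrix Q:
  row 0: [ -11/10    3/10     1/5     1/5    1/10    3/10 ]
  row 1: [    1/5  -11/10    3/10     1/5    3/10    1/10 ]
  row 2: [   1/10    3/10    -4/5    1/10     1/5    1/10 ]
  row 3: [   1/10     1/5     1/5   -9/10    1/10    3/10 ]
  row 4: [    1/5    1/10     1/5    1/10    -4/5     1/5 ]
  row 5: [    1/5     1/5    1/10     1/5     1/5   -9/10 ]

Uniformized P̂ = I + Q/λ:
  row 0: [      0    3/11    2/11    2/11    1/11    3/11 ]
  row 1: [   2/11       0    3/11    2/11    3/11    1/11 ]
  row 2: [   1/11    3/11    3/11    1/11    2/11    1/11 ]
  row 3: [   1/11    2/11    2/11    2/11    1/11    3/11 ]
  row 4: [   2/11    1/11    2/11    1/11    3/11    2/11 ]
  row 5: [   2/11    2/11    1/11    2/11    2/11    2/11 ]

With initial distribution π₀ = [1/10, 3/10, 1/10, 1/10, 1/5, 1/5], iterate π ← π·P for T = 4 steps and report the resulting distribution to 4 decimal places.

t=0: π = [0.1000, 0.3000, 0.1000, 0.1000, 0.2000, 0.2000]
t=1: π = [0.1455, 0.1273, 0.2000, 0.1545, 0.2091, 0.1636]
t=2: π = [0.1231, 0.1711, 0.1967, 0.1446, 0.1851, 0.1793]
t=3: π = [0.1284, 0.1630, 0.1989, 0.1471, 0.1899, 0.1727]
t=4: π = [0.1270, 0.1647, 0.1990, 0.1465, 0.1888, 0.1740]

π = [0.1270, 0.1647, 0.1990, 0.1465, 0.1888, 0.1740]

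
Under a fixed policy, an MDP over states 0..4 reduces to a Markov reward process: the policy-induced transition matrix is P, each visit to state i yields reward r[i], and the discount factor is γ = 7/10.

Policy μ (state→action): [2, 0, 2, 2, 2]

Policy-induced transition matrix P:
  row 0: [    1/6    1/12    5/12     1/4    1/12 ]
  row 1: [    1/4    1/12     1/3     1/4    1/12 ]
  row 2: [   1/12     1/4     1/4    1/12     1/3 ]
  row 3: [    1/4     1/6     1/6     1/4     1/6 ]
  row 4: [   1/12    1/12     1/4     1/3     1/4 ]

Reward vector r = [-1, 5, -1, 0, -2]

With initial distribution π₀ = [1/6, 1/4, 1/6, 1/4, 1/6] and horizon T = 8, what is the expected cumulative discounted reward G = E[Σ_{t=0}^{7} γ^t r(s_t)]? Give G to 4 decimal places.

G = 0.3429

t=0: π = [0.1667, 0.2500, 0.1667, 0.2500, 0.1667], E[r] = 0.5833, γ^t·E[r] = 0.583333, running G = 0.583333
t=1: π = [0.1806, 0.1319, 0.2778, 0.2361, 0.1736], E[r] = -0.1458, γ^t·E[r] = -0.102083, running G = 0.481250
t=2: π = [0.1597, 0.1493, 0.2714, 0.2182, 0.2014], E[r] = -0.0874, γ^t·E[r] = -0.042818, running G = 0.438432
t=3: π = [0.1579, 0.1467, 0.2709, 0.2215, 0.2029], E[r] = -0.1009, γ^t·E[r] = -0.034604, running G = 0.403827
t=4: π = [0.1579, 0.1469, 0.2701, 0.2218, 0.2033], E[r] = -0.0999, γ^t·E[r] = -0.023991, running G = 0.379837
t=5: π = [0.1579, 0.1468, 0.2701, 0.2219, 0.2032], E[r] = -0.1003, γ^t·E[r] = -0.016862, running G = 0.362975
t=6: π = [0.1580, 0.1468, 0.2701, 0.2219, 0.2032], E[r] = -0.1003, γ^t·E[r] = -0.011795, running G = 0.351180
t=7: π = [0.1580, 0.1468, 0.2701, 0.2219, 0.2032], E[r] = -0.1003, γ^t·E[r] = -0.008257, running G = 0.342923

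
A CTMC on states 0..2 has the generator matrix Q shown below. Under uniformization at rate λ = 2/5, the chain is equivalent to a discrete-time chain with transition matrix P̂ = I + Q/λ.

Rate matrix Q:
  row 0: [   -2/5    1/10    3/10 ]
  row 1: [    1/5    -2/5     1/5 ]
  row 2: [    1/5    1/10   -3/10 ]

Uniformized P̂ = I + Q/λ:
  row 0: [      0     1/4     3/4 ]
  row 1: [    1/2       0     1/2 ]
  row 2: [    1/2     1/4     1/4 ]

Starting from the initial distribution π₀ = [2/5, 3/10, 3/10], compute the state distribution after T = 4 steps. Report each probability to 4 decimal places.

π = [0.3375, 0.2004, 0.4621]

t=0: π = [0.4000, 0.3000, 0.3000]
t=1: π = [0.3000, 0.1750, 0.5250]
t=2: π = [0.3500, 0.2063, 0.4438]
t=3: π = [0.3250, 0.1984, 0.4766]
t=4: π = [0.3375, 0.2004, 0.4621]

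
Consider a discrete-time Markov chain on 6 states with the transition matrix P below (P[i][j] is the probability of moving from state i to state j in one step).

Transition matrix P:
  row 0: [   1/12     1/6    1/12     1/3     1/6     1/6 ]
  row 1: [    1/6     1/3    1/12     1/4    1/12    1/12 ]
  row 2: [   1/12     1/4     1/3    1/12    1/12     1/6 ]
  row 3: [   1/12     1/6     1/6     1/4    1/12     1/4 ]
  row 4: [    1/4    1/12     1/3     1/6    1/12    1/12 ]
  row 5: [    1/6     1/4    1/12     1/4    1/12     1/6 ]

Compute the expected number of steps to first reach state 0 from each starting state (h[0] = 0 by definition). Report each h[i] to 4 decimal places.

h = [0.0000, 7.0400, 7.6800, 7.6800, 6.5600, 7.0400]

First-step conditioning: h[0] = 0; for i ≠ 0, h[i] = 1 + Σ_k P[i][k]·h[k].
  h[1] = 1 + 1/3·h[1] + 1/12·h[2] + 1/4·h[3] + 1/12·h[4] + 1/12·h[5]
  h[2] = 1 + 1/4·h[1] + 1/3·h[2] + 1/12·h[3] + 1/12·h[4] + 1/6·h[5]
  h[3] = 1 + 1/6·h[1] + 1/6·h[2] + 1/4·h[3] + 1/12·h[4] + 1/4·h[5]
  h[4] = 1 + 1/12·h[1] + 1/3·h[2] + 1/6·h[3] + 1/12·h[4] + 1/12·h[5]
  h[5] = 1 + 1/4·h[1] + 1/12·h[2] + 1/4·h[3] + 1/12·h[4] + 1/6·h[5]
Solving the 5×5 linear system over states ≠ 0 gives exactly h = [0, 176/25, 192/25, 192/25, 164/25, 176/25] (h[0] = 0 is the target).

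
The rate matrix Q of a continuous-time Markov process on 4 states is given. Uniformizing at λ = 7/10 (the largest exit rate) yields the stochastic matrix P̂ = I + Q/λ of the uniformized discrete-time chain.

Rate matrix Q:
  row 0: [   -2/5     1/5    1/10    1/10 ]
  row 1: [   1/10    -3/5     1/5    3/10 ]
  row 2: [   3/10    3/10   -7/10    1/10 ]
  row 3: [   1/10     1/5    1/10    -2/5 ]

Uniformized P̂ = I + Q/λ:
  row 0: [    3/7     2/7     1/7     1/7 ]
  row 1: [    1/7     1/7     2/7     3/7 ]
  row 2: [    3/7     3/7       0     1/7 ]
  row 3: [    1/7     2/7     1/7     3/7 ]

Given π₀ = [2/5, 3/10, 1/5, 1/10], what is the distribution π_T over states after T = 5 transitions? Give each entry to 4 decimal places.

π = [0.2638, 0.2699, 0.1587, 0.3076]

t=0: π = [0.4000, 0.3000, 0.2000, 0.1000]
t=1: π = [0.3143, 0.2714, 0.1571, 0.2571]
t=2: π = [0.2776, 0.2694, 0.1592, 0.2939]
t=3: π = [0.2676, 0.2700, 0.1586, 0.3038]
t=4: π = [0.2646, 0.2698, 0.1588, 0.3068]
t=5: π = [0.2638, 0.2699, 0.1587, 0.3076]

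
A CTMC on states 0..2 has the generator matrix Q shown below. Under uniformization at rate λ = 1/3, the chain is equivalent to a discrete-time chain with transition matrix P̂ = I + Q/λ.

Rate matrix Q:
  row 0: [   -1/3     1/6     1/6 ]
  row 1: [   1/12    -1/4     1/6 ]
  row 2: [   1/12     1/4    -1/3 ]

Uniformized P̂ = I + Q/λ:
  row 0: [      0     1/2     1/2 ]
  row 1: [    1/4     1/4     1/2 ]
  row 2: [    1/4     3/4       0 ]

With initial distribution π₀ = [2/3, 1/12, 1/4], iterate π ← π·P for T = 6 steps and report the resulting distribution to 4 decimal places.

t=0: π = [0.6667, 0.0833, 0.2500]
t=1: π = [0.0833, 0.5417, 0.3750]
t=2: π = [0.2292, 0.4583, 0.3125]
t=3: π = [0.1927, 0.4635, 0.3438]
t=4: π = [0.2018, 0.4701, 0.3281]
t=5: π = [0.1995, 0.4645, 0.3359]
t=6: π = [0.2001, 0.4679, 0.3320]

π = [0.2001, 0.4679, 0.3320]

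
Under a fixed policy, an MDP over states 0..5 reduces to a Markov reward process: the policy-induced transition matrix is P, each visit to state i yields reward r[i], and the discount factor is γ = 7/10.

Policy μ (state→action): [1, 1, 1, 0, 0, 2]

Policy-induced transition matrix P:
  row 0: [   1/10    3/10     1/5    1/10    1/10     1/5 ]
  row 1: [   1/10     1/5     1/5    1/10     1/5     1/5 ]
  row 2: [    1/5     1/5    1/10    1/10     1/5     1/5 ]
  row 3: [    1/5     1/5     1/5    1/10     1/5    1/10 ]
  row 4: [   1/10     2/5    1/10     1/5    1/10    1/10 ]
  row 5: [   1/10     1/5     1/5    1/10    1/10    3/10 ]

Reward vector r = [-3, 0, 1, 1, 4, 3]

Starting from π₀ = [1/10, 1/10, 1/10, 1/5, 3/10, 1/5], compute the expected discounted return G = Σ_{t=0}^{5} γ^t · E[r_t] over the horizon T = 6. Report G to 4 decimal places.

G = 3.8287

t=0: π = [0.1000, 0.1000, 0.1000, 0.2000, 0.3000, 0.2000], E[r] = 1.8000, γ^t·E[r] = 1.800000, running G = 1.800000
t=1: π = [0.1300, 0.2700, 0.1600, 0.1300, 0.1400, 0.1700], E[r] = 0.9700, γ^t·E[r] = 0.679000, running G = 2.479000
t=2: π = [0.1290, 0.2410, 0.1700, 0.1140, 0.1560, 0.1900], E[r] = 1.0910, γ^t·E[r] = 0.534590, running G = 3.013590
t=3: π = [0.1284, 0.2441, 0.1674, 0.1156, 0.1525, 0.1920], E[r] = 1.0838, γ^t·E[r] = 0.371743, running G = 3.385333
t=4: π = [0.1283, 0.2433, 0.1680, 0.1153, 0.1527, 0.1924], E[r] = 1.0864, γ^t·E[r] = 0.260837, running G = 3.646171
t=5: π = [0.1283, 0.2434, 0.1679, 0.1153, 0.1527, 0.1924], E[r] = 1.0862, γ^t·E[r] = 0.182556, running G = 3.828727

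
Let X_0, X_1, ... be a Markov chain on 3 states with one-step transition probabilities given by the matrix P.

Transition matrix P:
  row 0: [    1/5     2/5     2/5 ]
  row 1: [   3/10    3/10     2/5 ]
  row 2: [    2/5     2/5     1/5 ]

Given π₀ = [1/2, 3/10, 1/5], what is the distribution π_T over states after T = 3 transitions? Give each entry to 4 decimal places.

t=0: π = [0.5000, 0.3000, 0.2000]
t=1: π = [0.2700, 0.3700, 0.3600]
t=2: π = [0.3090, 0.3630, 0.3280]
t=3: π = [0.3019, 0.3637, 0.3344]

π = [0.3019, 0.3637, 0.3344]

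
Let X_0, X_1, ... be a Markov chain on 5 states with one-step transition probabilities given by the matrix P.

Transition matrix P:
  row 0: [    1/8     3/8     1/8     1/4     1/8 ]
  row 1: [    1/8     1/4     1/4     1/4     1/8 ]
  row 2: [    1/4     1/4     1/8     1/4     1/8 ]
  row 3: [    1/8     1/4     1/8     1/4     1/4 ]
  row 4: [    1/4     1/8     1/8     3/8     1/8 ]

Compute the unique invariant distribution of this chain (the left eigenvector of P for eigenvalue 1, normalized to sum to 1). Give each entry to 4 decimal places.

π = [0.1644, 0.2507, 0.1563, 0.2698, 0.1587]

Balance equations π_j = Σ_i π_i·P[i][j]:
  π_0 = 1/8·π_0 + 1/8·π_1 + 1/4·π_2 + 1/8·π_3 + 1/4·π_4
  π_1 = 3/8·π_0 + 1/4·π_1 + 1/4·π_2 + 1/4·π_3 + 1/8·π_4
  π_2 = 1/8·π_0 + 1/4·π_1 + 1/8·π_2 + 1/8·π_3 + 1/8·π_4
  π_3 = 1/4·π_0 + 1/4·π_1 + 1/4·π_2 + 1/4·π_3 + 3/8·π_4
  normalize: π_0 + π_1 + π_2 + π_3 + π_4 = 1
Solving the linear system gives exactly π = [12/73, 1153/4599, 719/4599, 17/63, 10/63].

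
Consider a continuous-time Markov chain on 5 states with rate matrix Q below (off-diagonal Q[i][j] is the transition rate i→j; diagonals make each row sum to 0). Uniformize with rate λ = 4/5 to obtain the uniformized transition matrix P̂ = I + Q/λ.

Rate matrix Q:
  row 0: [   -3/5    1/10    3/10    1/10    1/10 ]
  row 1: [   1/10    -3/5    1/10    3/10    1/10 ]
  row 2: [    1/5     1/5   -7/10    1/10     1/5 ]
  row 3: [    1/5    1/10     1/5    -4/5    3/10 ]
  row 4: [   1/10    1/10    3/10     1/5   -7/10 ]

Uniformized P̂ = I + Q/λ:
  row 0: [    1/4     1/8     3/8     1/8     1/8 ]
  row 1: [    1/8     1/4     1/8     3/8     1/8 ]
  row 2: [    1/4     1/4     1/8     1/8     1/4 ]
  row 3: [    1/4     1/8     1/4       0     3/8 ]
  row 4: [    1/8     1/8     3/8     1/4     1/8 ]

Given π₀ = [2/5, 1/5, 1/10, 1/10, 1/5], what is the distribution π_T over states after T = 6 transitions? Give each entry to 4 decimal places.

π = [0.2029, 0.1782, 0.2470, 0.1727, 0.1992]

t=0: π = [0.4000, 0.2000, 0.1000, 0.1000, 0.2000]
t=1: π = [0.2000, 0.1625, 0.2875, 0.1875, 0.1625]
t=2: π = [0.2094, 0.1813, 0.2391, 0.1625, 0.2078]
t=3: π = [0.2014, 0.1775, 0.2496, 0.1760, 0.1955]
t=4: π = [0.2034, 0.1784, 0.2462, 0.1718, 0.2002]
t=5: π = [0.2027, 0.1781, 0.2474, 0.1731, 0.1987]
t=6: π = [0.2029, 0.1782, 0.2470, 0.1727, 0.1992]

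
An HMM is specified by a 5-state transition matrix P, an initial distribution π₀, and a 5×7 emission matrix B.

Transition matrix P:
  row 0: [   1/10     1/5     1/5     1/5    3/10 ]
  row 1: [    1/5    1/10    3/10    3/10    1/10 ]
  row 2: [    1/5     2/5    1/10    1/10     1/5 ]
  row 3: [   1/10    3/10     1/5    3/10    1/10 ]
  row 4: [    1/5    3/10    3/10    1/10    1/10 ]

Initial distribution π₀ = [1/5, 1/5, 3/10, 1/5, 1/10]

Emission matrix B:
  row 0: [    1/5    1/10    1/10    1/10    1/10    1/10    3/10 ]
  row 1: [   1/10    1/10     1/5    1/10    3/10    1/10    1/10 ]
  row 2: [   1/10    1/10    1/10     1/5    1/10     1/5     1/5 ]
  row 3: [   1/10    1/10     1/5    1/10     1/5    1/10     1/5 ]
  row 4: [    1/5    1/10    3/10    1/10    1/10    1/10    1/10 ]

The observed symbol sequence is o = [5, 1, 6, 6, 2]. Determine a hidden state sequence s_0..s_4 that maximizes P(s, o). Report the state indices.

path = [2, 1, 2, 0, 4]

t=0: δ = [2.000e-02, 2.000e-02, 6.000e-02, 2.000e-02, 1.000e-02]  (obs o_0=5)
t=1: δ = [1.200e-03, 2.400e-03, 6.000e-04, 6.000e-04, 1.200e-03]  ψ = [2, 2, 1, 1, 2]  (obs o_1=1)
t=2: δ = [1.440e-04, 3.600e-05, 1.440e-04, 1.440e-04, 3.600e-05]  ψ = [1, 4, 1, 1, 0]  (obs o_2=6)
t=3: δ = [8.640e-06, 5.760e-06, 5.760e-06, 8.640e-06, 4.320e-06]  ψ = [2, 2, 0, 3, 0]  (obs o_3=6)
t=4: δ = [1.152e-07, 5.184e-07, 1.728e-07, 5.184e-07, 7.776e-07]  ψ = [1, 3, 0, 3, 0]  (obs o_4=2)
backtrack: best end state = 4; path = [2, 1, 2, 0, 4]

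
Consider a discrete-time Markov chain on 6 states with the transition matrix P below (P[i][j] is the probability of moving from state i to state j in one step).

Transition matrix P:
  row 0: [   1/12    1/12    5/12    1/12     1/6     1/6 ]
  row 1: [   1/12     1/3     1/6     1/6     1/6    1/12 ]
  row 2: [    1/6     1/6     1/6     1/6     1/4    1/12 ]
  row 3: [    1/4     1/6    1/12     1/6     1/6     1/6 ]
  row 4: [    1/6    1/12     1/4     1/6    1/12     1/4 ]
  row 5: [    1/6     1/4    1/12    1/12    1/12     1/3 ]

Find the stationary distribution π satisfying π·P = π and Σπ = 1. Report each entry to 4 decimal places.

π = [0.1502, 0.1873, 0.1907, 0.1393, 0.1548, 0.1777]

Balance equations π_j = Σ_i π_i·P[i][j]:
  π_0 = 1/12·π_0 + 1/12·π_1 + 1/6·π_2 + 1/4·π_3 + 1/6·π_4 + 1/6·π_5
  π_1 = 1/12·π_0 + 1/3·π_1 + 1/6·π_2 + 1/6·π_3 + 1/12·π_4 + 1/4·π_5
  π_2 = 5/12·π_0 + 1/6·π_1 + 1/6·π_2 + 1/12·π_3 + 1/4·π_4 + 1/12·π_5
  π_3 = 1/12·π_0 + 1/6·π_1 + 1/6·π_2 + 1/6·π_3 + 1/6·π_4 + 1/12·π_5
  π_4 = 1/6·π_0 + 1/6·π_1 + 1/4·π_2 + 1/6·π_3 + 1/12·π_4 + 1/12·π_5
  normalize: π_0 + π_1 + π_2 + π_3 + π_4 + π_5 = 1
Solving the linear system gives exactly π = [6107/40670, 38081/203350, 38777/203350, 2024/14525, 15744/101675, 36133/203350].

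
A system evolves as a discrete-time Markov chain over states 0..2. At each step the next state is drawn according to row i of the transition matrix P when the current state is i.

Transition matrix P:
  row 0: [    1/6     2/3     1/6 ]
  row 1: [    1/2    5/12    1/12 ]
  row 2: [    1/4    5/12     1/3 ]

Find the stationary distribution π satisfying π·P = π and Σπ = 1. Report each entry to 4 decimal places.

Balance equations π_j = Σ_i π_i·P[i][j]:
  π_0 = 1/6·π_0 + 1/2·π_1 + 1/4·π_2
  π_1 = 2/3·π_0 + 5/12·π_1 + 5/12·π_2
  normalize: π_0 + π_1 + π_2 = 1
Solving the linear system gives exactly π = [17/49, 74/147, 22/147].

π = [0.3469, 0.5034, 0.1497]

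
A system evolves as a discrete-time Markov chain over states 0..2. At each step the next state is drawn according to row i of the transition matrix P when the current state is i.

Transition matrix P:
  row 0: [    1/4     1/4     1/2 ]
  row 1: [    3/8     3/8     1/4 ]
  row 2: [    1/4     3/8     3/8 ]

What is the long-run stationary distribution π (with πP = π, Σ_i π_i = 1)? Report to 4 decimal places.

π = [0.2923, 0.3385, 0.3692]

Balance equations π_j = Σ_i π_i·P[i][j]:
  π_0 = 1/4·π_0 + 3/8·π_1 + 1/4·π_2
  π_1 = 1/4·π_0 + 3/8·π_1 + 3/8·π_2
  normalize: π_0 + π_1 + π_2 = 1
Solving the linear system gives exactly π = [19/65, 22/65, 24/65].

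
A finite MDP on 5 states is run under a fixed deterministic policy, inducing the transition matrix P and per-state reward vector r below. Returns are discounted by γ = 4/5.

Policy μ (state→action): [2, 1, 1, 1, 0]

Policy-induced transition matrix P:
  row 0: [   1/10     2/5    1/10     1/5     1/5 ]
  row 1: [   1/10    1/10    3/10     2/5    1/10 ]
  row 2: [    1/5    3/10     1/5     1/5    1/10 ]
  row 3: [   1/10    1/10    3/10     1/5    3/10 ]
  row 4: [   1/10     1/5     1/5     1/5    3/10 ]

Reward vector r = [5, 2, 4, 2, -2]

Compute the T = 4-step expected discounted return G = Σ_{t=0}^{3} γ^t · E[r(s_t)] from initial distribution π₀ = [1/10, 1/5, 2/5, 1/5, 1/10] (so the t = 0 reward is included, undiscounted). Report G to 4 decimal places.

t=0: π = [0.1000, 0.2000, 0.4000, 0.2000, 0.1000], E[r] = 2.7000, γ^t·E[r] = 2.700000, running G = 2.700000
t=1: π = [0.1400, 0.2200, 0.2300, 0.2400, 0.1700], E[r] = 2.2000, γ^t·E[r] = 1.760000, running G = 4.460000
t=2: π = [0.1230, 0.2050, 0.2320, 0.2440, 0.1960], E[r] = 2.0490, γ^t·E[r] = 1.311360, running G = 5.771360
t=3: π = [0.1232, 0.2029, 0.2326, 0.2410, 0.2003], E[r] = 2.0336, γ^t·E[r] = 1.041203, running G = 6.812563

G = 6.8126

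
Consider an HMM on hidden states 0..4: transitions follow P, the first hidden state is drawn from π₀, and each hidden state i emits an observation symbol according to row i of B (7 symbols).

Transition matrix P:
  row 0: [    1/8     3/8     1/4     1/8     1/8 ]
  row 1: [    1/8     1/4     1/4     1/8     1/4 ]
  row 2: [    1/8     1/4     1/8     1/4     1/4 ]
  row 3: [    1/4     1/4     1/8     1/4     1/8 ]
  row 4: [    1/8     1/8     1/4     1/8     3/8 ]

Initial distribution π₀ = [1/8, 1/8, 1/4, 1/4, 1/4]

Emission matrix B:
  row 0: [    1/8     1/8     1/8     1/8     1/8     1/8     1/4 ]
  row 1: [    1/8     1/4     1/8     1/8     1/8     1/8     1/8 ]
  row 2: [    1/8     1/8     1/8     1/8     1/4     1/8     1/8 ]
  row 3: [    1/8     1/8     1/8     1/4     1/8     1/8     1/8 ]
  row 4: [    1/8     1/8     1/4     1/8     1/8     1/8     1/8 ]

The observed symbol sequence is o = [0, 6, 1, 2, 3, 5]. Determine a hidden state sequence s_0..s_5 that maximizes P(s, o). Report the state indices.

t=0: δ = [1.562e-02, 1.562e-02, 3.125e-02, 3.125e-02, 3.125e-02]  (obs o_0=0)
t=1: δ = [1.953e-03, 9.766e-04, 9.766e-04, 9.766e-04, 1.465e-03]  ψ = [3, 2, 4, 2, 4]  (obs o_1=6)
t=2: δ = [3.052e-05, 1.831e-04, 6.104e-05, 3.052e-05, 6.866e-05]  ψ = [0, 0, 0, 0, 4]  (obs o_2=1)
t=3: δ = [2.861e-06, 5.722e-06, 5.722e-06, 2.861e-06, 1.144e-05]  ψ = [1, 1, 1, 1, 1]  (obs o_3=2)
t=4: δ = [1.788e-07, 1.788e-07, 3.576e-07, 3.576e-07, 5.364e-07]  ψ = [4, 1, 4, 2, 4]  (obs o_4=3)
t=5: δ = [1.118e-08, 1.118e-08, 1.676e-08, 1.118e-08, 2.515e-08]  ψ = [3, 2, 4, 2, 4]  (obs o_5=5)
backtrack: best end state = 4; path = [3, 0, 1, 4, 4, 4]

path = [3, 0, 1, 4, 4, 4]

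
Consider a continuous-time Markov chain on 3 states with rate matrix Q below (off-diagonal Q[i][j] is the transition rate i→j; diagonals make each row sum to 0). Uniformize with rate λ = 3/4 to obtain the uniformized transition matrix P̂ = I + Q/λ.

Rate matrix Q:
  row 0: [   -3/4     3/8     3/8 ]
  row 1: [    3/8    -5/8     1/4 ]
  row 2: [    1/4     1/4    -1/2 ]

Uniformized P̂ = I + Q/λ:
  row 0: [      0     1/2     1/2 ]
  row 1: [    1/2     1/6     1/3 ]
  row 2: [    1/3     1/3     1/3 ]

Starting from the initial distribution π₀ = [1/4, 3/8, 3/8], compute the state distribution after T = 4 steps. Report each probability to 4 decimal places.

t=0: π = [0.2500, 0.3750, 0.3750]
t=1: π = [0.3125, 0.3125, 0.3750]
t=2: π = [0.2813, 0.3333, 0.3854]
t=3: π = [0.2951, 0.3247, 0.3802]
t=4: π = [0.2891, 0.3284, 0.3825]

π = [0.2891, 0.3284, 0.3825]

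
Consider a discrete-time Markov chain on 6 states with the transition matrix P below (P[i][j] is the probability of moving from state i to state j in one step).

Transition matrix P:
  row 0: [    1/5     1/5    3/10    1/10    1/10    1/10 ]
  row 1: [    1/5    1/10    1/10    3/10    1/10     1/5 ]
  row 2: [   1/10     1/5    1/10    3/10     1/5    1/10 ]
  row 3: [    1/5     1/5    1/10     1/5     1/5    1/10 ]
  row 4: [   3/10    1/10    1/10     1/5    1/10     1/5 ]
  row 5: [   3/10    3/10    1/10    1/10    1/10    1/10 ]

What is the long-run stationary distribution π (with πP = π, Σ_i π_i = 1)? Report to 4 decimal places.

Balance equations π_j = Σ_i π_i·P[i][j]:
  π_0 = 1/5·π_0 + 1/5·π_1 + 1/10·π_2 + 1/5·π_3 + 3/10·π_4 + 3/10·π_5
  π_1 = 1/5·π_0 + 1/10·π_1 + 1/5·π_2 + 1/5·π_3 + 1/10·π_4 + 3/10·π_5
  π_2 = 3/10·π_0 + 1/10·π_1 + 1/10·π_2 + 1/10·π_3 + 1/10·π_4 + 1/10·π_5
  π_3 = 1/10·π_0 + 3/10·π_1 + 3/10·π_2 + 1/5·π_3 + 1/5·π_4 + 1/10·π_5
  π_4 = 1/10·π_0 + 1/10·π_1 + 1/5·π_2 + 1/5·π_3 + 1/10·π_4 + 1/10·π_5
  normalize: π_0 + π_1 + π_2 + π_3 + π_4 + π_5 = 1
Solving the linear system gives exactly π = [2624/12359, 22443/123590, 17607/123590, 24473/123590, 16567/123590, 1626/12359].

π = [0.2123, 0.1816, 0.1425, 0.1980, 0.1340, 0.1316]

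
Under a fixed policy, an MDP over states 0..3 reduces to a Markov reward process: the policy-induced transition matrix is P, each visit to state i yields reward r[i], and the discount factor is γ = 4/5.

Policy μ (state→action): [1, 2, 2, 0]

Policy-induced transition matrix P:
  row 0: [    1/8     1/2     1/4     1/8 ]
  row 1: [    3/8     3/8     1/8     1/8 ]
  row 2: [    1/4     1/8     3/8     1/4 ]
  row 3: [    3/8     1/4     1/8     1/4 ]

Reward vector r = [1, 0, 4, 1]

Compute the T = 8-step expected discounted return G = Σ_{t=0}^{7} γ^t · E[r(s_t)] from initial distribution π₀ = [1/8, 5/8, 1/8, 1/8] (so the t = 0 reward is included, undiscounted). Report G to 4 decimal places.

G = 4.7434

t=0: π = [0.1250, 0.6250, 0.1250, 0.1250], E[r] = 0.7500, γ^t·E[r] = 0.750000, running G = 0.750000
t=1: π = [0.3281, 0.3438, 0.1719, 0.1563], E[r] = 1.1719, γ^t·E[r] = 0.937500, running G = 1.687500
t=2: π = [0.2715, 0.3535, 0.2090, 0.1660], E[r] = 1.2734, γ^t·E[r] = 0.815000, running G = 2.502500
t=3: π = [0.2810, 0.3359, 0.2112, 0.1719], E[r] = 1.2976, γ^t·E[r] = 0.664375, running G = 3.166875
t=4: π = [0.2784, 0.3358, 0.2129, 0.1729], E[r] = 1.3029, γ^t·E[r] = 0.533675, running G = 3.700550
t=5: π = [0.2788, 0.3350, 0.2130, 0.1732], E[r] = 1.3041, γ^t·E[r] = 0.427334, running G = 4.127884
t=6: π = [0.2787, 0.3349, 0.2131, 0.1733], E[r] = 1.3044, γ^t·E[r] = 0.341935, running G = 4.469818
t=7: π = [0.2787, 0.3349, 0.2131, 0.1733], E[r] = 1.3044, γ^t·E[r] = 0.273560, running G = 4.743378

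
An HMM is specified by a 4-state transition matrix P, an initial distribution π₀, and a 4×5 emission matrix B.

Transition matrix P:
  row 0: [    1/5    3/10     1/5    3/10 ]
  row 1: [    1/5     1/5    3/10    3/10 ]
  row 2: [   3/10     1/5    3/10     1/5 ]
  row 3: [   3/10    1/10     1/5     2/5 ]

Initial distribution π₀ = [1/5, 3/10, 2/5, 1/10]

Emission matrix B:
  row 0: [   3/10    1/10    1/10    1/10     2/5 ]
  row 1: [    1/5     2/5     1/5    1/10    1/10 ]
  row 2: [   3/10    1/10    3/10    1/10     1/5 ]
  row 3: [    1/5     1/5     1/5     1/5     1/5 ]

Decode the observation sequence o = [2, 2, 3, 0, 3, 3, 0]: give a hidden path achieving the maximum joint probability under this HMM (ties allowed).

t=0: δ = [2.000e-02, 6.000e-02, 1.200e-01, 2.000e-02]  (obs o_0=2)
t=1: δ = [3.600e-03, 4.800e-03, 1.080e-02, 4.800e-03]  ψ = [2, 2, 2, 2]  (obs o_1=2)
t=2: δ = [3.240e-04, 2.160e-04, 3.240e-04, 4.320e-04]  ψ = [2, 2, 2, 2]  (obs o_2=3)
t=3: δ = [3.888e-05, 1.944e-05, 2.916e-05, 3.456e-05]  ψ = [3, 0, 2, 3]  (obs o_3=0)
t=4: δ = [1.037e-06, 1.166e-06, 8.748e-07, 2.765e-06]  ψ = [3, 0, 2, 3]  (obs o_4=3)
t=5: δ = [8.294e-08, 3.110e-08, 5.530e-08, 2.212e-07]  ψ = [3, 0, 3, 3]  (obs o_5=3)
t=6: δ = [1.991e-08, 4.977e-09, 1.327e-08, 1.769e-08]  ψ = [3, 0, 3, 3]  (obs o_6=0)
backtrack: best end state = 0; path = [2, 2, 3, 3, 3, 3, 0]

path = [2, 2, 3, 3, 3, 3, 0]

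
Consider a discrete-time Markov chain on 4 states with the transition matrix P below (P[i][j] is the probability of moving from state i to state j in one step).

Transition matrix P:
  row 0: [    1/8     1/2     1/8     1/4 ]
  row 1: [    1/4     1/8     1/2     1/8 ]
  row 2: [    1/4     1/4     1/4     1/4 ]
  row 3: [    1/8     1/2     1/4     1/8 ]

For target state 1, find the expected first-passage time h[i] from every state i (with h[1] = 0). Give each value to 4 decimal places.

First-step conditioning: h[1] = 0; for i ≠ 1, h[i] = 1 + Σ_k P[i][k]·h[k].
  h[0] = 1 + 1/8·h[0] + 1/8·h[2] + 1/4·h[3]
  h[2] = 1 + 1/4·h[0] + 1/4·h[2] + 1/4·h[3]
  h[3] = 1 + 1/8·h[0] + 1/4·h[2] + 1/8·h[3]
Solving the 3×3 linear system over states ≠ 1 gives exactly h = [252/115, 0, 324/115, 52/23] (h[1] = 0 is the target).

h = [2.1913, 0.0000, 2.8174, 2.2609]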